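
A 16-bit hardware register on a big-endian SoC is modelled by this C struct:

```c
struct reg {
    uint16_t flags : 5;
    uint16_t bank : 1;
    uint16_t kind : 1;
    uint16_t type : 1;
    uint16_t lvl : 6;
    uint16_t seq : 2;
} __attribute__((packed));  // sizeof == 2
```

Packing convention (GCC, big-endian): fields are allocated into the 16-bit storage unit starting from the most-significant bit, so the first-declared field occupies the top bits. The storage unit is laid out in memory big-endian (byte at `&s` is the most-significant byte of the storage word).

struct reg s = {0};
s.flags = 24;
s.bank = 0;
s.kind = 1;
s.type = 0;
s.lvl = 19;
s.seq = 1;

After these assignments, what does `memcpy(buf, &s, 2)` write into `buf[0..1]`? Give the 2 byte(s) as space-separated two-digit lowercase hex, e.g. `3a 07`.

[11+:5] flags=24 & 0x1f = 0x18; word=0xc000
[10+:1] bank=0 & 0x1 = 0x0; word=0xc000
[9+:1] kind=1 & 0x1 = 0x1; word=0xc200
[8+:1] type=0 & 0x1 = 0x0; word=0xc200
[2+:6] lvl=19 & 0x3f = 0x13; word=0xc24c
[0+:2] seq=1 & 0x3 = 0x1; word=0xc24d
word = 0xc24d → big-endian bytes:
  [0]=0xc2  [1]=0x4d

c2 4d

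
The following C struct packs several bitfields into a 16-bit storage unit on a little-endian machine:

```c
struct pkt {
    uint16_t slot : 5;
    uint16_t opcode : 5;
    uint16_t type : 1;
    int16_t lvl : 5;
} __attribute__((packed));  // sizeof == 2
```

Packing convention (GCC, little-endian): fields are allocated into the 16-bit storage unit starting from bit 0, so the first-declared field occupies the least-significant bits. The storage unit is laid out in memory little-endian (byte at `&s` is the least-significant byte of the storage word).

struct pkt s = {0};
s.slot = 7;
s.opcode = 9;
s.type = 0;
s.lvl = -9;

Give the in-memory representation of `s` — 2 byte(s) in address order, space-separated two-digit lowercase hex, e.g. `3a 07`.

slot:5 = 7 → 0x7 << 0 → word 0x0007
opcode:5 = 9 → 0x9 << 5 → word 0x0127
type:1 = 0 → 0x0 << 10 → word 0x0127
lvl:5 = -9 → 0x17 << 11 → word 0xb927
word = 0xb927 → little-endian bytes:
  [0]=0x27  [1]=0xb9

27 b9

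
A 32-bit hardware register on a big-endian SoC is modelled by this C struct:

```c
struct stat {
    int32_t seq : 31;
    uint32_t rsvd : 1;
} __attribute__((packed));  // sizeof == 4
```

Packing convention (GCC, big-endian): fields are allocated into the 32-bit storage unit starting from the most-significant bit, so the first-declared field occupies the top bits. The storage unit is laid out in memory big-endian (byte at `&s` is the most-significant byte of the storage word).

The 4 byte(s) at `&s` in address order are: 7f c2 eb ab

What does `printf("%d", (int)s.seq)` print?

[0]=0x7f [1]=0xc2 [2]=0xeb [3]=0xab (big-endian) → word 0x7fc2ebab
seq:31 @ bit 1 → (0x7fc2ebab>>1)&0x7fffffff = 0x3fe175d5  ←
rsvd:1 @ bit 0 → (0x7fc2ebab>>0)&0x1 = 0x1
seq signed 31b, MSB=0: value = 1071740373

1071740373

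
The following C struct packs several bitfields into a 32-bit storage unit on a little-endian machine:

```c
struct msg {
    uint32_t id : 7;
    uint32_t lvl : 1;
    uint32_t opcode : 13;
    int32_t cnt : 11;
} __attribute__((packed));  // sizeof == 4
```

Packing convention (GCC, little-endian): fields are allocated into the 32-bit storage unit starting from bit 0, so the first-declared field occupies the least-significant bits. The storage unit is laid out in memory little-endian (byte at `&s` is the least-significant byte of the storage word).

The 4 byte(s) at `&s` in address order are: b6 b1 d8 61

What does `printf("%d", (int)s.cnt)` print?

782

[0]=0xb6 [1]=0xb1 [2]=0xd8 [3]=0x61 (little-endian) → word 0x61d8b1b6
id:7 @ bit 0 → (0x61d8b1b6>>0)&0x7f = 0x36
lvl:1 @ bit 7 → (0x61d8b1b6>>7)&0x1 = 0x1
opcode:13 @ bit 8 → (0x61d8b1b6>>8)&0x1fff = 0x18b1
cnt:11 @ bit 21 → (0x61d8b1b6>>21)&0x7ff = 0x30e  ←
cnt signed 11b, MSB=0: value = 782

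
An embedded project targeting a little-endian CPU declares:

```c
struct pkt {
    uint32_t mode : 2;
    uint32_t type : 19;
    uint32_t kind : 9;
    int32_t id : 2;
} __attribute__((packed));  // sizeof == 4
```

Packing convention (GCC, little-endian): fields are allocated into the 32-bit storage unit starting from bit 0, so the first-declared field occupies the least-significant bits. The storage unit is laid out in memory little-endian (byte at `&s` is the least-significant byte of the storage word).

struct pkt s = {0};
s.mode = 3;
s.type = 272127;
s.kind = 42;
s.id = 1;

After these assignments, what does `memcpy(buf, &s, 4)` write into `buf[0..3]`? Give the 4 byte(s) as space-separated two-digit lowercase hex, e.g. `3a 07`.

mode (2b) val=3 bits=0x3 at bit 0: 0x00000003
type (19b) val=272127 bits=0x426ff at bit 2: 0x00109bff
kind (9b) val=42 bits=0x2a at bit 21: 0x05509bff
id (2b) val=1 bits=0x1 at bit 30: 0x45509bff
word = 0x45509bff → little-endian bytes:
  [0]=0xff  [1]=0x9b  [2]=0x50  [3]=0x45

ff 9b 50 45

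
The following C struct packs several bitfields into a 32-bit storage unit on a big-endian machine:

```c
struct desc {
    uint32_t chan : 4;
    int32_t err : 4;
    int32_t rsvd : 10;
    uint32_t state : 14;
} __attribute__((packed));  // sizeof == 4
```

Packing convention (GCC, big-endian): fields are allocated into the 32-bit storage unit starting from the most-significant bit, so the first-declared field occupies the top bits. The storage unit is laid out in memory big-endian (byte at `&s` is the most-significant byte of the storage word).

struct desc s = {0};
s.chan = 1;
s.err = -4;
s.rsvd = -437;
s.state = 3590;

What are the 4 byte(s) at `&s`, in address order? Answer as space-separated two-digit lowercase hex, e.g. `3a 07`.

1c 92 ce 06

[28+:4] chan=1 & 0xf = 0x1; word=0x10000000
[24+:4] err=-4 & 0xf = 0xc; word=0x1c000000
[14+:10] rsvd=-437 & 0x3ff = 0x24b; word=0x1c92c000
[0+:14] state=3590 & 0x3fff = 0xe06; word=0x1c92ce06
word = 0x1c92ce06 → big-endian bytes:
  [0]=0x1c  [1]=0x92  [2]=0xce  [3]=0x06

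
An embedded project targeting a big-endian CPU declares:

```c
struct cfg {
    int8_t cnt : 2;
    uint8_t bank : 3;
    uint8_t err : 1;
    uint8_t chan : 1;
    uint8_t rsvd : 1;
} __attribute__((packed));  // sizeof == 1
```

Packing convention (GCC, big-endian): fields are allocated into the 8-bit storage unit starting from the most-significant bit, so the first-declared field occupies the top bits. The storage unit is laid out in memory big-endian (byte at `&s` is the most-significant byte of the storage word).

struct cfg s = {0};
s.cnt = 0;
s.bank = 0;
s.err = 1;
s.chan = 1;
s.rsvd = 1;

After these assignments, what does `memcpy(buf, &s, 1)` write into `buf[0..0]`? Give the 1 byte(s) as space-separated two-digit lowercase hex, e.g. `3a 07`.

[6+:2] cnt=0 & 0x3 = 0x0; word=0x00
[3+:3] bank=0 & 0x7 = 0x0; word=0x00
[2+:1] err=1 & 0x1 = 0x1; word=0x04
[1+:1] chan=1 & 0x1 = 0x1; word=0x06
[0+:1] rsvd=1 & 0x1 = 0x1; word=0x07
word = 0x07 → big-endian bytes:
  [0]=0x07

07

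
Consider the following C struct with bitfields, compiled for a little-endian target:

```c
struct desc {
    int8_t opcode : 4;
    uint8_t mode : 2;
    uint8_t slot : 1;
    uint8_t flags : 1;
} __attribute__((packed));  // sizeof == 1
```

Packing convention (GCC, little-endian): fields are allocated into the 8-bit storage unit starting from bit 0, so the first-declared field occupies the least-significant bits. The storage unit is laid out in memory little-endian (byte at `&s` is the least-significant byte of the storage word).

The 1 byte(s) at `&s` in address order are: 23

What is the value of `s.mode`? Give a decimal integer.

2

[0]=0x23 (little-endian) → word 0x23
opcode:4 @ bit 0 → (0x23>>0)&0xf = 0x3
mode:2 @ bit 4 → (0x23>>4)&0x3 = 0x2  ←
slot:1 @ bit 6 → (0x23>>6)&0x1 = 0x0
flags:1 @ bit 7 → (0x23>>7)&0x1 = 0x0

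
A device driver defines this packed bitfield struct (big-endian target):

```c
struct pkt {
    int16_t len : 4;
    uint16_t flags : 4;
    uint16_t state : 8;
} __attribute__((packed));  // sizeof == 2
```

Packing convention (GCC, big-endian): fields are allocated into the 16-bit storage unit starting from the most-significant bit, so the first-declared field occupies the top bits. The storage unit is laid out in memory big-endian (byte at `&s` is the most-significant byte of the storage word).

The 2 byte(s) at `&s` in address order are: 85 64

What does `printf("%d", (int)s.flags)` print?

[0]=0x85 [1]=0x64 (big-endian) → word 0x8564
len [12+:4] = (word>>12) & 0xf = 8
flags [8+:4] = (word>>8) & 0xf = 5  ←
state [0+:8] = (word>>0) & 0xff = 100

5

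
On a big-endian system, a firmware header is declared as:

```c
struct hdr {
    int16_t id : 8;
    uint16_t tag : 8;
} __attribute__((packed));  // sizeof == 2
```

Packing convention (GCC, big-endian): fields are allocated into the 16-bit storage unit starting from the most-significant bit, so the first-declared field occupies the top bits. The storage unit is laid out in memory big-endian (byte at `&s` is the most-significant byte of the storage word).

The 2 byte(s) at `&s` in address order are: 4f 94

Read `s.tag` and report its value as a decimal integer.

[0]=0x4f [1]=0x94 (big-endian) → word 0x4f94
id [8+:8] = (word>>8) & 0xff = 79
tag [0+:8] = (word>>0) & 0xff = 148  ←

148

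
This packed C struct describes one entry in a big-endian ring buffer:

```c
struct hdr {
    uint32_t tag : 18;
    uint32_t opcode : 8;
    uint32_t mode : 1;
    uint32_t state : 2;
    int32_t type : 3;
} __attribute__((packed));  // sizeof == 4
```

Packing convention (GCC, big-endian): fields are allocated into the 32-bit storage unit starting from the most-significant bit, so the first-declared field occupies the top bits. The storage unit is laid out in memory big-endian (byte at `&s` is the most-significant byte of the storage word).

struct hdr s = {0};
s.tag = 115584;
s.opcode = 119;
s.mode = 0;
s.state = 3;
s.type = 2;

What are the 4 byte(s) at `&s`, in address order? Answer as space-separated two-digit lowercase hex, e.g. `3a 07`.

70 e0 1d da

tag (18b) val=115584 bits=0x1c380 at bit 14: 0x70e00000
opcode (8b) val=119 bits=0x77 at bit 6: 0x70e01dc0
mode (1b) val=0 bits=0x0 at bit 5: 0x70e01dc0
state (2b) val=3 bits=0x3 at bit 3: 0x70e01dd8
type (3b) val=2 bits=0x2 at bit 0: 0x70e01dda
word = 0x70e01dda → big-endian bytes:
  [0]=0x70  [1]=0xe0  [2]=0x1d  [3]=0xda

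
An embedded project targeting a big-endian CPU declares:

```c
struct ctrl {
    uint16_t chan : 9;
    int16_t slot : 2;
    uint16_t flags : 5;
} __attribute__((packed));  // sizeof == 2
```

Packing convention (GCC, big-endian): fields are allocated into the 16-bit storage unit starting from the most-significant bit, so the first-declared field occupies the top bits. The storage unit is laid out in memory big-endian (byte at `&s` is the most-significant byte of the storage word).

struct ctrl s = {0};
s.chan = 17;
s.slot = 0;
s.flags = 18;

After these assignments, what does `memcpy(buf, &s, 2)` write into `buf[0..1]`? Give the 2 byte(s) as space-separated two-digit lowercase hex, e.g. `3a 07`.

chan (9b) val=17 bits=0x11 at bit 7: 0x0880
slot (2b) val=0 bits=0x0 at bit 5: 0x0880
flags (5b) val=18 bits=0x12 at bit 0: 0x0892
word = 0x0892 → big-endian bytes:
  [0]=0x08  [1]=0x92

08 92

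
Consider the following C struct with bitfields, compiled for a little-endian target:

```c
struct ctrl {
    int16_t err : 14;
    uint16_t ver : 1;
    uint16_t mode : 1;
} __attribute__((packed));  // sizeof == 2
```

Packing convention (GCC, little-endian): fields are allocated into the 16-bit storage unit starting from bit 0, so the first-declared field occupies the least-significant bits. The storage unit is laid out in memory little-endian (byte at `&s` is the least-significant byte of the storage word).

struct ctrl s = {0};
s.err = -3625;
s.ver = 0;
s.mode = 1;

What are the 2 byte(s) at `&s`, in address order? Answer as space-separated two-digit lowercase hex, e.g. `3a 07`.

d7 b1

err (14b) val=-3625 bits=0x31d7 at bit 0: 0x31d7
ver (1b) val=0 bits=0x0 at bit 14: 0x31d7
mode (1b) val=1 bits=0x1 at bit 15: 0xb1d7
word = 0xb1d7 → little-endian bytes:
  [0]=0xd7  [1]=0xb1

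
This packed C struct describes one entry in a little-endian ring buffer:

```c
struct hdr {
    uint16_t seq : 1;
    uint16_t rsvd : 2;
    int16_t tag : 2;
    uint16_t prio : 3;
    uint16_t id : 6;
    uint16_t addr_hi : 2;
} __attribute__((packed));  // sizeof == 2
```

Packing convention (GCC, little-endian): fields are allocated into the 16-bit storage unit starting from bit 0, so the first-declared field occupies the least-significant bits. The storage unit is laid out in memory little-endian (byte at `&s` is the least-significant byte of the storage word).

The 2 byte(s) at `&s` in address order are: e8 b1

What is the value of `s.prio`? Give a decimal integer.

7

[0]=0xe8 [1]=0xb1 (little-endian) → word 0xb1e8
seq [0+:1] = (word>>0) & 0x1 = 0
rsvd [1+:2] = (word>>1) & 0x3 = 0
tag [3+:2] = (word>>3) & 0x3 = 1
prio [5+:3] = (word>>5) & 0x7 = 7  ←
id [8+:6] = (word>>8) & 0x3f = 49
addr_hi [14+:2] = (word>>14) & 0x3 = 2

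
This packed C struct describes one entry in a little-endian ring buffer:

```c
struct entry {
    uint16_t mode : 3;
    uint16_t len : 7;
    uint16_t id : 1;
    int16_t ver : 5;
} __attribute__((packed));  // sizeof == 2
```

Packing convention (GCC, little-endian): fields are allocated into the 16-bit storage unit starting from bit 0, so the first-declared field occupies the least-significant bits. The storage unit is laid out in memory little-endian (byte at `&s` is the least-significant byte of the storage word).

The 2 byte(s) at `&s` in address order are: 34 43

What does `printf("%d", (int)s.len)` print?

102

[0]=0x34 [1]=0x43 (little-endian) → word 0x4334
mode [0+:3] = (word>>0) & 0x7 = 4
len [3+:7] = (word>>3) & 0x7f = 102  ←
id [10+:1] = (word>>10) & 0x1 = 0
ver [11+:5] = (word>>11) & 0x1f = 8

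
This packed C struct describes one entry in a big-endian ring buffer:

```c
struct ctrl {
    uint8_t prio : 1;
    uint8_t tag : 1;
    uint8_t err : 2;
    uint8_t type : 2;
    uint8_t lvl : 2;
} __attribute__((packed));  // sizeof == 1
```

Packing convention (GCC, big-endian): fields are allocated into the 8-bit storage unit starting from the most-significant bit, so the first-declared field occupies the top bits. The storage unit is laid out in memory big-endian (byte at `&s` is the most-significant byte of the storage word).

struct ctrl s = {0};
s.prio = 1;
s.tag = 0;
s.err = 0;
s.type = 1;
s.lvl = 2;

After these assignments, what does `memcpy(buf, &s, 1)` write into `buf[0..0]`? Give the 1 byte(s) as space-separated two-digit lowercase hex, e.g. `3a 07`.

prio:1 = 1 → 0x1 << 7 → word 0x80
tag:1 = 0 → 0x0 << 6 → word 0x80
err:2 = 0 → 0x0 << 4 → word 0x80
type:2 = 1 → 0x1 << 2 → word 0x84
lvl:2 = 2 → 0x2 << 0 → word 0x86
word = 0x86 → big-endian bytes:
  [0]=0x86

86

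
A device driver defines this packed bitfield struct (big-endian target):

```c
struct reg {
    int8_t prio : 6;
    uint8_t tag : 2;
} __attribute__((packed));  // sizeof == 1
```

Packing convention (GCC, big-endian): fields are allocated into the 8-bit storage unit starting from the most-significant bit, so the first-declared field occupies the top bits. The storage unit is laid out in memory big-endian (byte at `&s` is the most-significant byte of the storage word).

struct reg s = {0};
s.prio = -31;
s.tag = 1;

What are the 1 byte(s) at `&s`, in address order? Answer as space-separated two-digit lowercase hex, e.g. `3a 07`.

85

prio (6b) val=-31 bits=0x21 at bit 2: 0x84
tag (2b) val=1 bits=0x1 at bit 0: 0x85
word = 0x85 → big-endian bytes:
  [0]=0x85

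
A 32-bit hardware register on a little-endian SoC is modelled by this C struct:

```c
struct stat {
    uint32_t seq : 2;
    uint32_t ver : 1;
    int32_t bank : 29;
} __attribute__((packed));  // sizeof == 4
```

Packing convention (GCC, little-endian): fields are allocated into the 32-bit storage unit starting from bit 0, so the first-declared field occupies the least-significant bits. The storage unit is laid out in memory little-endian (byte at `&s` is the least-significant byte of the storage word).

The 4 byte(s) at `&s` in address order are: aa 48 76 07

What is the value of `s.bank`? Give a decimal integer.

15649045

[0]=0xaa [1]=0x48 [2]=0x76 [3]=0x07 (little-endian) → word 0x077648aa
seq [0+:2] = (word>>0) & 0x3 = 2
ver [2+:1] = (word>>2) & 0x1 = 0
bank [3+:29] = (word>>3) & 0x1fffffff = 15649045  ←
bank signed 29b, MSB=0: value = 15649045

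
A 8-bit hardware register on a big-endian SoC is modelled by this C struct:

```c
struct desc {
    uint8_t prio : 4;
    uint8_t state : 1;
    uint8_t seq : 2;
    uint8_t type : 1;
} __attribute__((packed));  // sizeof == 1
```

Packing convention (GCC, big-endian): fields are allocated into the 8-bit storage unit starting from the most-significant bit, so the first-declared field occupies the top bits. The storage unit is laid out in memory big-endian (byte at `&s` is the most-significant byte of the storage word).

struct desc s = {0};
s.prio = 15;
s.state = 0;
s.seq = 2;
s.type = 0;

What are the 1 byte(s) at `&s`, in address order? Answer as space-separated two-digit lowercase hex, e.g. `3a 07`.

f4

[4+:4] prio=15 & 0xf = 0xf; word=0xf0
[3+:1] state=0 & 0x1 = 0x0; word=0xf0
[1+:2] seq=2 & 0x3 = 0x2; word=0xf4
[0+:1] type=0 & 0x1 = 0x0; word=0xf4
word = 0xf4 → big-endian bytes:
  [0]=0xf4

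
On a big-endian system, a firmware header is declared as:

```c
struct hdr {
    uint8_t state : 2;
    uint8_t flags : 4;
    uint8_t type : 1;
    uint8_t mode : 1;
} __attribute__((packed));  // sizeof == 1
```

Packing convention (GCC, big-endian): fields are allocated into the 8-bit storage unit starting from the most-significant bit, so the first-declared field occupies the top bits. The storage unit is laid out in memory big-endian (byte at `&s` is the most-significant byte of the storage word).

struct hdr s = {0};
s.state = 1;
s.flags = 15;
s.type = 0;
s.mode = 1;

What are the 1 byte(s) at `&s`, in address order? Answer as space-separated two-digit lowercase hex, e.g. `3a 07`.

7d

state:2 = 1 → 0x1 << 6 → word 0x40
flags:4 = 15 → 0xf << 2 → word 0x7c
type:1 = 0 → 0x0 << 1 → word 0x7c
mode:1 = 1 → 0x1 << 0 → word 0x7d
word = 0x7d → big-endian bytes:
  [0]=0x7d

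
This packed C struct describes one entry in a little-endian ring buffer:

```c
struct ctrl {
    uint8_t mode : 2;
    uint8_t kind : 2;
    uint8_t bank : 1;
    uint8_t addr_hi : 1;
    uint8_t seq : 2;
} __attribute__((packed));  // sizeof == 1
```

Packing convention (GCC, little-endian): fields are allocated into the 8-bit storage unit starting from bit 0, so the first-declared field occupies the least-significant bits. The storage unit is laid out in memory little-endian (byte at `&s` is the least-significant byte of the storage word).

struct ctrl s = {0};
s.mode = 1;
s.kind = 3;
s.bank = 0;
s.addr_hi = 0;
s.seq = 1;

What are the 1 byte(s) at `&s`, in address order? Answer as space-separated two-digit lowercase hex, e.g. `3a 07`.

mode:2 = 1 → 0x1 << 0 → word 0x01
kind:2 = 3 → 0x3 << 2 → word 0x0d
bank:1 = 0 → 0x0 << 4 → word 0x0d
addr_hi:1 = 0 → 0x0 << 5 → word 0x0d
seq:2 = 1 → 0x1 << 6 → word 0x4d
word = 0x4d → little-endian bytes:
  [0]=0x4d

4d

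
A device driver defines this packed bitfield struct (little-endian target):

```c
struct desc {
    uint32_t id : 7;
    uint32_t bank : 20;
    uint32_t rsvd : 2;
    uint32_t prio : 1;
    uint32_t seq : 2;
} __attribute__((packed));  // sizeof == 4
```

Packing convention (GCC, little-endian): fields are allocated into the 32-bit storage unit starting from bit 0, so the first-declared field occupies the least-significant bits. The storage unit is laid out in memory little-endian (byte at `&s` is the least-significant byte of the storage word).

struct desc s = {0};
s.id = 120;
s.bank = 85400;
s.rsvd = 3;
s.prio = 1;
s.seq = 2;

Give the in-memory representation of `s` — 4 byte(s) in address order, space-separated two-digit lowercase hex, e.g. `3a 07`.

78 cc a6 b8

[0+:7] id=120 & 0x7f = 0x78; word=0x00000078
[7+:20] bank=85400 & 0xfffff = 0x14d98; word=0x00a6cc78
[27+:2] rsvd=3 & 0x3 = 0x3; word=0x18a6cc78
[29+:1] prio=1 & 0x1 = 0x1; word=0x38a6cc78
[30+:2] seq=2 & 0x3 = 0x2; word=0xb8a6cc78
word = 0xb8a6cc78 → little-endian bytes:
  [0]=0x78  [1]=0xcc  [2]=0xa6  [3]=0xb8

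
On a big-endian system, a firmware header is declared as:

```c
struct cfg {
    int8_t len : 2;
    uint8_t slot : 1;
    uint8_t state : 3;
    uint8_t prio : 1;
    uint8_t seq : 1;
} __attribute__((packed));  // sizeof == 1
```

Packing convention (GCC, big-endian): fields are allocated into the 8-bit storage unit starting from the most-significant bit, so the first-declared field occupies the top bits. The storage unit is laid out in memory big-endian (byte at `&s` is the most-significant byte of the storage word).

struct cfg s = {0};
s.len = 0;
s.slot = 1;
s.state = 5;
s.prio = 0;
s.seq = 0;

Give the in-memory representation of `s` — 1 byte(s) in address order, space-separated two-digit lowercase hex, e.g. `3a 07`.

len:2 = 0 → 0x0 << 6 → word 0x00
slot:1 = 1 → 0x1 << 5 → word 0x20
state:3 = 5 → 0x5 << 2 → word 0x34
prio:1 = 0 → 0x0 << 1 → word 0x34
seq:1 = 0 → 0x0 << 0 → word 0x34
word = 0x34 → big-endian bytes:
  [0]=0x34

34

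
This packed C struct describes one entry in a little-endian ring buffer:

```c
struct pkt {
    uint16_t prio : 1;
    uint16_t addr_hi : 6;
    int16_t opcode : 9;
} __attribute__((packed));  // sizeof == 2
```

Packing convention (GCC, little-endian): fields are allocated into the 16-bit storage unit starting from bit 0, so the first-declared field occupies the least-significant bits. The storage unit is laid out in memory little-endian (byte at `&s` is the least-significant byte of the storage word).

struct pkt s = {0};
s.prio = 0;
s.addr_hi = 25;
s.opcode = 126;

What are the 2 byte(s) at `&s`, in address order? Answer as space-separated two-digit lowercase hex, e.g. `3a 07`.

prio:1 = 0 → 0x0 << 0 → word 0x0000
addr_hi:6 = 25 → 0x19 << 1 → word 0x0032
opcode:9 = 126 → 0x7e << 7 → word 0x3f32
word = 0x3f32 → little-endian bytes:
  [0]=0x32  [1]=0x3f

32 3f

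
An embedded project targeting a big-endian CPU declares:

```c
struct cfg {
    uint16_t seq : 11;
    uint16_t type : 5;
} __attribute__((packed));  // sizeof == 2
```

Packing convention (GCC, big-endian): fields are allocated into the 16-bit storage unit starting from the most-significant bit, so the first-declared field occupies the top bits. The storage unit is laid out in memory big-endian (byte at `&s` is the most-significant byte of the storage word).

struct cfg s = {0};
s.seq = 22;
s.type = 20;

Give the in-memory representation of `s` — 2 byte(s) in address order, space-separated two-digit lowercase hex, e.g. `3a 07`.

seq (11b) val=22 bits=0x16 at bit 5: 0x02c0
type (5b) val=20 bits=0x14 at bit 0: 0x02d4
word = 0x02d4 → big-endian bytes:
  [0]=0x02  [1]=0xd4

02 d4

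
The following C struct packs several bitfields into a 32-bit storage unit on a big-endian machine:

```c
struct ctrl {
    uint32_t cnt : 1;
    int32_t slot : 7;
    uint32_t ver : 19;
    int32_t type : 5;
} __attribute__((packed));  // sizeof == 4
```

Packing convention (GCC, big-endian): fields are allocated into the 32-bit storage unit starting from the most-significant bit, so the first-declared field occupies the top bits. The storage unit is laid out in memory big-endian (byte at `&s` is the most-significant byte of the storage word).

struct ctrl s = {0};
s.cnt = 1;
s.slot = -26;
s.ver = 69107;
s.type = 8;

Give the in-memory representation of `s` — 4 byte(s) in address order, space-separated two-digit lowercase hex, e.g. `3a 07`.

[31+:1] cnt=1 & 0x1 = 0x1; word=0x80000000
[24+:7] slot=-26 & 0x7f = 0x66; word=0xe6000000
[5+:19] ver=69107 & 0x7ffff = 0x10df3; word=0xe621be60
[0+:5] type=8 & 0x1f = 0x8; word=0xe621be68
word = 0xe621be68 → big-endian bytes:
  [0]=0xe6  [1]=0x21  [2]=0xbe  [3]=0x68

e6 21 be 68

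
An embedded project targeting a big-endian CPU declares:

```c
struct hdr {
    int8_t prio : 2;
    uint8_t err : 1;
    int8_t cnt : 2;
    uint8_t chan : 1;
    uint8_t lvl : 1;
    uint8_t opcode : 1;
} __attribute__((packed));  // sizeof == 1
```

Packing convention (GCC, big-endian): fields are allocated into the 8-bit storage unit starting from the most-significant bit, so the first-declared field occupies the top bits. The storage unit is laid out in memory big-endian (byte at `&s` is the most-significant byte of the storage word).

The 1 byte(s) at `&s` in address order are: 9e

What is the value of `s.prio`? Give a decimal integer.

[0]=0x9e (big-endian) → word 0x9e
prio:2 @ bit 6 → (0x9e>>6)&0x3 = 0x2  ←
err:1 @ bit 5 → (0x9e>>5)&0x1 = 0x0
cnt:2 @ bit 3 → (0x9e>>3)&0x3 = 0x3
chan:1 @ bit 2 → (0x9e>>2)&0x1 = 0x1
lvl:1 @ bit 1 → (0x9e>>1)&0x1 = 0x1
opcode:1 @ bit 0 → (0x9e>>0)&0x1 = 0x0
prio signed 2b, MSB=1: 2 - 4 = -2

-2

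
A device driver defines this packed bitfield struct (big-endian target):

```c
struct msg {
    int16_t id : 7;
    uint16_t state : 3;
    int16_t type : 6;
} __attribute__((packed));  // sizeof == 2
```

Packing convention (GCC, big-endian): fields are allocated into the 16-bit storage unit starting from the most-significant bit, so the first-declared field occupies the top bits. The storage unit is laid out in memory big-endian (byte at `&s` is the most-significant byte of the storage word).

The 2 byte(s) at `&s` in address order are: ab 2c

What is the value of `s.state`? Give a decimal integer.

[0]=0xab [1]=0x2c (big-endian) → word 0xab2c
id:7 @ bit 9 → (0xab2c>>9)&0x7f = 0x55
state:3 @ bit 6 → (0xab2c>>6)&0x7 = 0x4  ←
type:6 @ bit 0 → (0xab2c>>0)&0x3f = 0x2c

4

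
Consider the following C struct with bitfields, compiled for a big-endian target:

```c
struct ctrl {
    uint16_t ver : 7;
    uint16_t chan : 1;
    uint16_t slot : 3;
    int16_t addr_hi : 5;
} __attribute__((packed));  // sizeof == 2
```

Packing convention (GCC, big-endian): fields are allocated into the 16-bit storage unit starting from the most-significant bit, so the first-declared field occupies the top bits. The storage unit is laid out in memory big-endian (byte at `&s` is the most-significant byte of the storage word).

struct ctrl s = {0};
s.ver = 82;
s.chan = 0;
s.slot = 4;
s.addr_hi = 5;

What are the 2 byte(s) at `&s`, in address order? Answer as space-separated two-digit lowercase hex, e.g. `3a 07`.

a4 85

ver:7 = 82 → 0x52 << 9 → word 0xa400
chan:1 = 0 → 0x0 << 8 → word 0xa400
slot:3 = 4 → 0x4 << 5 → word 0xa480
addr_hi:5 = 5 → 0x5 << 0 → word 0xa485
word = 0xa485 → big-endian bytes:
  [0]=0xa4  [1]=0x85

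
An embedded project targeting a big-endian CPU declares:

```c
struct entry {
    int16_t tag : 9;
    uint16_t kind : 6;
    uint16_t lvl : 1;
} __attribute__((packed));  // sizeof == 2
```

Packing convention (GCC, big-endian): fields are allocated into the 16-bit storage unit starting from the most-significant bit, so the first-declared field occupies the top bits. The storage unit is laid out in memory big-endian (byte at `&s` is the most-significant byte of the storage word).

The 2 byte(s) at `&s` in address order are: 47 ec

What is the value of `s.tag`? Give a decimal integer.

143

[0]=0x47 [1]=0xec (big-endian) → word 0x47ec
tag [7+:9] = (word>>7) & 0x1ff = 143  ←
kind [1+:6] = (word>>1) & 0x3f = 54
lvl [0+:1] = (word>>0) & 0x1 = 0
tag signed 9b, MSB=0: value = 143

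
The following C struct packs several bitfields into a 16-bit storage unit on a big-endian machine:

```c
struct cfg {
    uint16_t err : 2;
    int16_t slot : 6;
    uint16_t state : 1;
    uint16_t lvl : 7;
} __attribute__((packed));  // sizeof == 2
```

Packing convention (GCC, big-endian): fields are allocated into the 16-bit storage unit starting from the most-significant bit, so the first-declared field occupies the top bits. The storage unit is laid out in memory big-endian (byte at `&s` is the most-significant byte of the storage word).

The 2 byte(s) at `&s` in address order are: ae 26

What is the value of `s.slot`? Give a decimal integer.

[0]=0xae [1]=0x26 (big-endian) → word 0xae26
err [14+:2] = (word>>14) & 0x3 = 2
slot [8+:6] = (word>>8) & 0x3f = 46  ←
state [7+:1] = (word>>7) & 0x1 = 0
lvl [0+:7] = (word>>0) & 0x7f = 38
slot signed 6b, MSB=1: 46 - 64 = -18

-18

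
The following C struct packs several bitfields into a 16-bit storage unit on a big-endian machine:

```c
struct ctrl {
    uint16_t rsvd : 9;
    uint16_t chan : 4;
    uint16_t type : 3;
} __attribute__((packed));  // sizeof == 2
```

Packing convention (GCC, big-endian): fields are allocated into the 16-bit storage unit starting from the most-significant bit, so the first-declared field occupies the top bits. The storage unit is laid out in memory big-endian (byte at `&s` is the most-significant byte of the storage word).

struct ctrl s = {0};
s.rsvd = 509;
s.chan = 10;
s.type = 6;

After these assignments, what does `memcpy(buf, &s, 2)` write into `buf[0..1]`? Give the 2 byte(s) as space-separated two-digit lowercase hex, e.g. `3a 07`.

fe d6

rsvd (9b) val=509 bits=0x1fd at bit 7: 0xfe80
chan (4b) val=10 bits=0xa at bit 3: 0xfed0
type (3b) val=6 bits=0x6 at bit 0: 0xfed6
word = 0xfed6 → big-endian bytes:
  [0]=0xfe  [1]=0xd6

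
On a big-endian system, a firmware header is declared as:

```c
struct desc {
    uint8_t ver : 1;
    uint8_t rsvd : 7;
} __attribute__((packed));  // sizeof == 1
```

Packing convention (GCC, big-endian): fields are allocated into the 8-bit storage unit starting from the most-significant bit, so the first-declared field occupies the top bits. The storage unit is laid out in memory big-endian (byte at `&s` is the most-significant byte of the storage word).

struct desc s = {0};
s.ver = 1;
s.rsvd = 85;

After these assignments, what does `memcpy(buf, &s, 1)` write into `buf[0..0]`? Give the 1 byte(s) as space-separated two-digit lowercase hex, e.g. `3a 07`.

d5

ver (1b) val=1 bits=0x1 at bit 7: 0x80
rsvd (7b) val=85 bits=0x55 at bit 0: 0xd5
word = 0xd5 → big-endian bytes:
  [0]=0xd5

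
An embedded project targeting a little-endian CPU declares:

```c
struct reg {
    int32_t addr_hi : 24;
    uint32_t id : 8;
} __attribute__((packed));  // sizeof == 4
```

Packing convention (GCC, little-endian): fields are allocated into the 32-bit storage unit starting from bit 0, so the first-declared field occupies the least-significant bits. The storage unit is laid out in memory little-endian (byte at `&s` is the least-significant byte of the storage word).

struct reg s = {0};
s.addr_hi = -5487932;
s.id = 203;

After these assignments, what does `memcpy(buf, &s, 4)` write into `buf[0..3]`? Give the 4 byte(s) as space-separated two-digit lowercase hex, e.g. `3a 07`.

c4 42 ac cb

[0+:24] addr_hi=-5487932 & 0xffffff = 0xac42c4; word=0x00ac42c4
[24+:8] id=203 & 0xff = 0xcb; word=0xcbac42c4
word = 0xcbac42c4 → little-endian bytes:
  [0]=0xc4  [1]=0x42  [2]=0xac  [3]=0xcb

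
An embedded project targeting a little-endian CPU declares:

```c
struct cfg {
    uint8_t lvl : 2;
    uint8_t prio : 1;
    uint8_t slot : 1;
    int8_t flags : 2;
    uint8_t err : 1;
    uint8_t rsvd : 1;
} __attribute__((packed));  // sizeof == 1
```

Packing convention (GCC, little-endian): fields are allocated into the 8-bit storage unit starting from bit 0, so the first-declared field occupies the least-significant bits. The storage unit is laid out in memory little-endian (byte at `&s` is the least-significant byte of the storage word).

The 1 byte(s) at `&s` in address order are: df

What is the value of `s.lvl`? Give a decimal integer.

3

[0]=0xdf (little-endian) → word 0xdf
lvl:2 @ bit 0 → (0xdf>>0)&0x3 = 0x3  ←
prio:1 @ bit 2 → (0xdf>>2)&0x1 = 0x1
slot:1 @ bit 3 → (0xdf>>3)&0x1 = 0x1
flags:2 @ bit 4 → (0xdf>>4)&0x3 = 0x1
err:1 @ bit 6 → (0xdf>>6)&0x1 = 0x1
rsvd:1 @ bit 7 → (0xdf>>7)&0x1 = 0x1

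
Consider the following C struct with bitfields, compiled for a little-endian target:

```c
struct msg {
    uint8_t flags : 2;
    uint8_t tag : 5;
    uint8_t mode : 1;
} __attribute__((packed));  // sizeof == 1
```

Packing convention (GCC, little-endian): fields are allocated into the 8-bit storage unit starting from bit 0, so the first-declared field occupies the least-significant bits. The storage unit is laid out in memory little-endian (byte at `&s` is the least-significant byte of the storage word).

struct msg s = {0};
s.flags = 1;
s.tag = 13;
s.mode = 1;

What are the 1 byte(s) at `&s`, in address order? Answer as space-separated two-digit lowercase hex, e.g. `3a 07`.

b5

flags (2b) val=1 bits=0x1 at bit 0: 0x01
tag (5b) val=13 bits=0xd at bit 2: 0x35
mode (1b) val=1 bits=0x1 at bit 7: 0xb5
word = 0xb5 → little-endian bytes:
  [0]=0xb5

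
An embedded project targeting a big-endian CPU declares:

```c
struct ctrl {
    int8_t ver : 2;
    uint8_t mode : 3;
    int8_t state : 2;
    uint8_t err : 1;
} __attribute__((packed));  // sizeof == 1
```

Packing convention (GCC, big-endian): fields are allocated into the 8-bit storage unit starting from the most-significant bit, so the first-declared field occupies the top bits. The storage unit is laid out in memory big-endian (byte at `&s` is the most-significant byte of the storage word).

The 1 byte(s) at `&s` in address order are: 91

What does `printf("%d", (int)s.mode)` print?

[0]=0x91 (big-endian) → word 0x91
ver:2 @ bit 6 → (0x91>>6)&0x3 = 0x2
mode:3 @ bit 3 → (0x91>>3)&0x7 = 0x2  ←
state:2 @ bit 1 → (0x91>>1)&0x3 = 0x0
err:1 @ bit 0 → (0x91>>0)&0x1 = 0x1

2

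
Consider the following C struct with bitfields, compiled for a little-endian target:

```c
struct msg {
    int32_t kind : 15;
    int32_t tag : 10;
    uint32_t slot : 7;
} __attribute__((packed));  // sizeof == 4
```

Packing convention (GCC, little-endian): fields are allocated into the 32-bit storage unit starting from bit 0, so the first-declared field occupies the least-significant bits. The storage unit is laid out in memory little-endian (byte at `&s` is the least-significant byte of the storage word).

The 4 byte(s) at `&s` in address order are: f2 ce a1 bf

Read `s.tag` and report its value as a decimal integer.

-189

[0]=0xf2 [1]=0xce [2]=0xa1 [3]=0xbf (little-endian) → word 0xbfa1cef2
kind:15 @ bit 0 → (0xbfa1cef2>>0)&0x7fff = 0x4ef2
tag:10 @ bit 15 → (0xbfa1cef2>>15)&0x3ff = 0x343  ←
slot:7 @ bit 25 → (0xbfa1cef2>>25)&0x7f = 0x5f
tag signed 10b, MSB=1: 835 - 1024 = -189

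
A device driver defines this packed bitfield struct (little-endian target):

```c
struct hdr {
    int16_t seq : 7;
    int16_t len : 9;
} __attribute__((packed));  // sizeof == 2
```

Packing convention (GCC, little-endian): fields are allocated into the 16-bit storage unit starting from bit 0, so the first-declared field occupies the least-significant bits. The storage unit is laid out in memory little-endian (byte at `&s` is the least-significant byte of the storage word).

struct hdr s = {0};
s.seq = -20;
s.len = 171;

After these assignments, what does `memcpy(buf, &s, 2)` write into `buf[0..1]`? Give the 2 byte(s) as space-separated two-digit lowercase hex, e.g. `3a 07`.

seq (7b) val=-20 bits=0x6c at bit 0: 0x006c
len (9b) val=171 bits=0xab at bit 7: 0x55ec
word = 0x55ec → little-endian bytes:
  [0]=0xec  [1]=0x55

ec 55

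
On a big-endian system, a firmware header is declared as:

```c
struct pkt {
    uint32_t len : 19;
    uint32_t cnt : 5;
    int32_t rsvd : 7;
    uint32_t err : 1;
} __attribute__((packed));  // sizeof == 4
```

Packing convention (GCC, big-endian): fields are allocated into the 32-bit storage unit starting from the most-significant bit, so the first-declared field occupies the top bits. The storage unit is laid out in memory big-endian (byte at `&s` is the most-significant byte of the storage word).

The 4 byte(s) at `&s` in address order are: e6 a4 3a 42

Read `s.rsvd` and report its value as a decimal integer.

[0]=0xe6 [1]=0xa4 [2]=0x3a [3]=0x42 (big-endian) → word 0xe6a43a42
len:19 @ bit 13 → (0xe6a43a42>>13)&0x7ffff = 0x73521
cnt:5 @ bit 8 → (0xe6a43a42>>8)&0x1f = 0x1a
rsvd:7 @ bit 1 → (0xe6a43a42>>1)&0x7f = 0x21  ←
err:1 @ bit 0 → (0xe6a43a42>>0)&0x1 = 0x0
rsvd signed 7b, MSB=0: value = 33

33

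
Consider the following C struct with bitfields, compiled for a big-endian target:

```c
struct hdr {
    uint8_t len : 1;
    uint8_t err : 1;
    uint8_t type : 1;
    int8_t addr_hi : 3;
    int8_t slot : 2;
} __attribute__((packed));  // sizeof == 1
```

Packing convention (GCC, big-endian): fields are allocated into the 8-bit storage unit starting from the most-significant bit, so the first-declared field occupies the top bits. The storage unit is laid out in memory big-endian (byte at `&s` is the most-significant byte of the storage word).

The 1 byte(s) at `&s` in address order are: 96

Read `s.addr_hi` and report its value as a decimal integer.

[0]=0x96 (big-endian) → word 0x96
len [7+:1] = (word>>7) & 0x1 = 1
err [6+:1] = (word>>6) & 0x1 = 0
type [5+:1] = (word>>5) & 0x1 = 0
addr_hi [2+:3] = (word>>2) & 0x7 = 5  ←
slot [0+:2] = (word>>0) & 0x3 = 2
addr_hi signed 3b, MSB=1: 5 - 8 = -3

-3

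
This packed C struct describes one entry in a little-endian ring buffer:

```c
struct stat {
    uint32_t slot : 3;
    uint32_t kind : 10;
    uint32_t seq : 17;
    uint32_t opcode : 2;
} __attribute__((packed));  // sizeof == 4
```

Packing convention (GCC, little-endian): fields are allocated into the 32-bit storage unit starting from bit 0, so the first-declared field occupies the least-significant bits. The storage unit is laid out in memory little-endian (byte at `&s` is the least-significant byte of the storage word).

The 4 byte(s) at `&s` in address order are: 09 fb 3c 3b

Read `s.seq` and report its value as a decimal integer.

[0]=0x09 [1]=0xfb [2]=0x3c [3]=0x3b (little-endian) → word 0x3b3cfb09
slot [0+:3] = (word>>0) & 0x7 = 1
kind [3+:10] = (word>>3) & 0x3ff = 865
seq [13+:17] = (word>>13) & 0x1ffff = 121319  ←
opcode [30+:2] = (word>>30) & 0x3 = 0

121319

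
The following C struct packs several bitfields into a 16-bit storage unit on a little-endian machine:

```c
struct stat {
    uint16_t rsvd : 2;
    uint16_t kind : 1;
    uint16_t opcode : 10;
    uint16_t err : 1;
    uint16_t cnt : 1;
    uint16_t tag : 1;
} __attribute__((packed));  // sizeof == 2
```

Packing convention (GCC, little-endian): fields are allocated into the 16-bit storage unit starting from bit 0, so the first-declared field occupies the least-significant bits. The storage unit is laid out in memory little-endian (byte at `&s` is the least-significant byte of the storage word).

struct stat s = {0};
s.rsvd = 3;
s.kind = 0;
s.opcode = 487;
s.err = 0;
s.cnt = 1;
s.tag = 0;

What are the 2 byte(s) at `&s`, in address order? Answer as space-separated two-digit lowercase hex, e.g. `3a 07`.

rsvd:2 = 3 → 0x3 << 0 → word 0x0003
kind:1 = 0 → 0x0 << 2 → word 0x0003
opcode:10 = 487 → 0x1e7 << 3 → word 0x0f3b
err:1 = 0 → 0x0 << 13 → word 0x0f3b
cnt:1 = 1 → 0x1 << 14 → word 0x4f3b
tag:1 = 0 → 0x0 << 15 → word 0x4f3b
word = 0x4f3b → little-endian bytes:
  [0]=0x3b  [1]=0x4f

3b 4f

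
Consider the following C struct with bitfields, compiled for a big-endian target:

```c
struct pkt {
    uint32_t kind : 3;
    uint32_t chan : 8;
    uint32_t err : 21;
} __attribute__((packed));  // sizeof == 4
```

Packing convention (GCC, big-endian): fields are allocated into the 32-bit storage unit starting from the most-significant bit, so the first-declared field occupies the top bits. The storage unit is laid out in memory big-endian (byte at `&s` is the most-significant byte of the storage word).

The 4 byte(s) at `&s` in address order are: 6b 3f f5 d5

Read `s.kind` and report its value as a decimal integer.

3

[0]=0x6b [1]=0x3f [2]=0xf5 [3]=0xd5 (big-endian) → word 0x6b3ff5d5
kind [29+:3] = (word>>29) & 0x7 = 3  ←
chan [21+:8] = (word>>21) & 0xff = 89
err [0+:21] = (word>>0) & 0x1fffff = 2094549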